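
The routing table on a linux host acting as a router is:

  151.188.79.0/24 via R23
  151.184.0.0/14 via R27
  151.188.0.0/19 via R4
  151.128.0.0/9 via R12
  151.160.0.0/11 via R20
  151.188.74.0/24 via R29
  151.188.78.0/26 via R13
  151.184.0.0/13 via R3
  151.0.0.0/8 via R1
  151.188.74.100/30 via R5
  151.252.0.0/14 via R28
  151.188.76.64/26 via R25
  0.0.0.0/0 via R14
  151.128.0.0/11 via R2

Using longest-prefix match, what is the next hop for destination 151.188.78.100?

Routes whose prefix contains 151.188.78.100:
  0.0.0.0/0 (default, matches everything) -> R14
  151.0.0.0/8 (151.0.0.0 - 151.255.255.255) -> R1
  151.128.0.0/9 (151.128.0.0 - 151.255.255.255) -> R12
  151.160.0.0/11 (151.160.0.0 - 151.191.255.255) -> R20
  151.184.0.0/13 (151.184.0.0 - 151.191.255.255) -> R3
More-specific entries that do NOT match:
  151.188.74.100/30 (151.188.74.100 - 151.188.74.103) does not contain 151.188.78.100
  151.188.78.0/26 (151.188.78.0 - 151.188.78.63) does not contain 151.188.78.100
  151.188.76.64/26 (151.188.76.64 - 151.188.76.127) does not contain 151.188.78.100
  151.188.79.0/24 (151.188.79.0 - 151.188.79.255) does not contain 151.188.78.100
  151.188.74.0/24 (151.188.74.0 - 151.188.74.255) does not contain 151.188.78.100
  151.188.0.0/19 (151.188.0.0 - 151.188.31.255) does not contain 151.188.78.100
  151.184.0.0/14 (151.184.0.0 - 151.187.255.255) does not contain 151.188.78.100
  151.252.0.0/14 (151.252.0.0 - 151.255.255.255) does not contain 151.188.78.100
Longest matching prefix is /13 -> next hop R3.

R3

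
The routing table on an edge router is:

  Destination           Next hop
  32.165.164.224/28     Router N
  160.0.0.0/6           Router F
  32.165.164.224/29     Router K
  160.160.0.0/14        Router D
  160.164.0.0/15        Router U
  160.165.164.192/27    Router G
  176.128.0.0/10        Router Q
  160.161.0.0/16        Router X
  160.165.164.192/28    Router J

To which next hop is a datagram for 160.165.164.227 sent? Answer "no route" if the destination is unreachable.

Router U

Routes whose prefix contains 160.165.164.227:
  160.0.0.0/6 (160.0.0.0 - 163.255.255.255) -> Router F
  160.164.0.0/15 (160.164.0.0 - 160.165.255.255) -> Router U
More-specific entries that do NOT match:
  32.165.164.224/29 (32.165.164.224 - 32.165.164.231) does not contain 160.165.164.227
  32.165.164.224/28 (32.165.164.224 - 32.165.164.239) does not contain 160.165.164.227
  160.165.164.192/28 (160.165.164.192 - 160.165.164.207) does not contain 160.165.164.227
  160.165.164.192/27 (160.165.164.192 - 160.165.164.223) does not contain 160.165.164.227
  160.161.0.0/16 (160.161.0.0 - 160.161.255.255) does not contain 160.165.164.227
Longest matching prefix is /15 -> next hop Router U.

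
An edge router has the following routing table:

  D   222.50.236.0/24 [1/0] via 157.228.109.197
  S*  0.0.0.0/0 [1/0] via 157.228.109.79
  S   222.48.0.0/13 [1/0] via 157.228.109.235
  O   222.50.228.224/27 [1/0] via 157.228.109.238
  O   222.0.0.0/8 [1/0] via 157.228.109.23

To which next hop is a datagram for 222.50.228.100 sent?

Routes whose prefix contains 222.50.228.100:
  0.0.0.0/0 (default, matches everything) -> 157.228.109.79
  222.0.0.0/8 (222.0.0.0 - 222.255.255.255) -> 157.228.109.23
  222.48.0.0/13 (222.48.0.0 - 222.55.255.255) -> 157.228.109.235
More-specific entries that do NOT match:
  222.50.228.224/27 (222.50.228.224 - 222.50.228.255) does not contain 222.50.228.100
  222.50.236.0/24 (222.50.236.0 - 222.50.236.255) does not contain 222.50.228.100
Longest matching prefix is /13 -> next hop 157.228.109.235.

157.228.109.235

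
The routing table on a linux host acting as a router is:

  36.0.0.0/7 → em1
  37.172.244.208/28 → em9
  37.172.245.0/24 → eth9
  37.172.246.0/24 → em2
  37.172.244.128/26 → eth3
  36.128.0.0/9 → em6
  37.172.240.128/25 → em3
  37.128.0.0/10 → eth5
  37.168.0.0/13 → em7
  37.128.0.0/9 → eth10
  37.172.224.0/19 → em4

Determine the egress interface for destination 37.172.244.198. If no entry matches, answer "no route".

Routes whose prefix contains 37.172.244.198:
  36.0.0.0/7 (36.0.0.0 - 37.255.255.255) -> em1
  37.128.0.0/9 (37.128.0.0 - 37.255.255.255) -> eth10
  37.128.0.0/10 (37.128.0.0 - 37.191.255.255) -> eth5
  37.168.0.0/13 (37.168.0.0 - 37.175.255.255) -> em7
  37.172.224.0/19 (37.172.224.0 - 37.172.255.255) -> em4
More-specific entries that do NOT match:
  37.172.244.208/28 (37.172.244.208 - 37.172.244.223) does not contain 37.172.244.198
  37.172.244.128/26 (37.172.244.128 - 37.172.244.191) does not contain 37.172.244.198
  37.172.240.128/25 (37.172.240.128 - 37.172.240.255) does not contain 37.172.244.198
  37.172.245.0/24 (37.172.245.0 - 37.172.245.255) does not contain 37.172.244.198
  37.172.246.0/24 (37.172.246.0 - 37.172.246.255) does not contain 37.172.244.198
Longest matching prefix is /19 -> interface em4.

em4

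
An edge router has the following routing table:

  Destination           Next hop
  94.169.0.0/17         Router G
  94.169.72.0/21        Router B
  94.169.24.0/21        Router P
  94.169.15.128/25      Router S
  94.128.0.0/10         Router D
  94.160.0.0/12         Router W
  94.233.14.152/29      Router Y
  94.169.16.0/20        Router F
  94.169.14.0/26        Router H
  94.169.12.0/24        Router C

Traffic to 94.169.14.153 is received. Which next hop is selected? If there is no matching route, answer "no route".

Router G

Routes whose prefix contains 94.169.14.153:
  94.128.0.0/10 (94.128.0.0 - 94.191.255.255) -> Router D
  94.160.0.0/12 (94.160.0.0 - 94.175.255.255) -> Router W
  94.169.0.0/17 (94.169.0.0 - 94.169.127.255) -> Router G
More-specific entries that do NOT match:
  94.233.14.152/29 (94.233.14.152 - 94.233.14.159) does not contain 94.169.14.153
  94.169.14.0/26 (94.169.14.0 - 94.169.14.63) does not contain 94.169.14.153
  94.169.15.128/25 (94.169.15.128 - 94.169.15.255) does not contain 94.169.14.153
  94.169.12.0/24 (94.169.12.0 - 94.169.12.255) does not contain 94.169.14.153
  94.169.72.0/21 (94.169.72.0 - 94.169.79.255) does not contain 94.169.14.153
  94.169.24.0/21 (94.169.24.0 - 94.169.31.255) does not contain 94.169.14.153
  94.169.16.0/20 (94.169.16.0 - 94.169.31.255) does not contain 94.169.14.153
Longest matching prefix is /17 -> next hop Router G.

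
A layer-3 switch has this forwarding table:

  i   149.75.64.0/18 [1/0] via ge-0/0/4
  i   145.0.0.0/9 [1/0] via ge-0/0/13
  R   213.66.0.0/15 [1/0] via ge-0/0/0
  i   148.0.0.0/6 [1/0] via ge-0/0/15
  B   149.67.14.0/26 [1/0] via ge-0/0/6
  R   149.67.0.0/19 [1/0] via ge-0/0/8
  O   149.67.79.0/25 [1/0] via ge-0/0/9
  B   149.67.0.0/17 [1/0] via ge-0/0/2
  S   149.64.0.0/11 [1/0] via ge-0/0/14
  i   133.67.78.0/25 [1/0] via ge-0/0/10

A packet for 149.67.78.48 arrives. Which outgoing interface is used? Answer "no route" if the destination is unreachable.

Routes whose prefix contains 149.67.78.48:
  148.0.0.0/6 (148.0.0.0 - 151.255.255.255) -> ge-0/0/15
  149.64.0.0/11 (149.64.0.0 - 149.95.255.255) -> ge-0/0/14
  149.67.0.0/17 (149.67.0.0 - 149.67.127.255) -> ge-0/0/2
More-specific entries that do NOT match:
  149.67.14.0/26 (149.67.14.0 - 149.67.14.63) does not contain 149.67.78.48
  149.67.79.0/25 (149.67.79.0 - 149.67.79.127) does not contain 149.67.78.48
  133.67.78.0/25 (133.67.78.0 - 133.67.78.127) does not contain 149.67.78.48
  149.67.0.0/19 (149.67.0.0 - 149.67.31.255) does not contain 149.67.78.48
  149.75.64.0/18 (149.75.64.0 - 149.75.127.255) does not contain 149.67.78.48
Longest matching prefix is /17 -> interface ge-0/0/2.

ge-0/0/2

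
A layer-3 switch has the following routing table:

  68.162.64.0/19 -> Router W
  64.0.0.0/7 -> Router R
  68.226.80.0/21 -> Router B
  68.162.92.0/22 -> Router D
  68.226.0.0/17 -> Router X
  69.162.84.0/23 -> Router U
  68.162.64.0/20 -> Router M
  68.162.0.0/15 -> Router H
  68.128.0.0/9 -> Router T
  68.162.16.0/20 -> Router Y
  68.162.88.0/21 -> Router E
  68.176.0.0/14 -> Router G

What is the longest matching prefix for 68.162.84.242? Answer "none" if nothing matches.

68.162.64.0/19

Entries matching 68.162.84.242:
  68.128.0.0/9 (68.128.0.0 - 68.255.255.255)
  68.162.0.0/15 (68.162.0.0 - 68.163.255.255)
  68.162.64.0/19 (68.162.64.0 - 68.162.95.255)
Most specific is 68.162.64.0/19.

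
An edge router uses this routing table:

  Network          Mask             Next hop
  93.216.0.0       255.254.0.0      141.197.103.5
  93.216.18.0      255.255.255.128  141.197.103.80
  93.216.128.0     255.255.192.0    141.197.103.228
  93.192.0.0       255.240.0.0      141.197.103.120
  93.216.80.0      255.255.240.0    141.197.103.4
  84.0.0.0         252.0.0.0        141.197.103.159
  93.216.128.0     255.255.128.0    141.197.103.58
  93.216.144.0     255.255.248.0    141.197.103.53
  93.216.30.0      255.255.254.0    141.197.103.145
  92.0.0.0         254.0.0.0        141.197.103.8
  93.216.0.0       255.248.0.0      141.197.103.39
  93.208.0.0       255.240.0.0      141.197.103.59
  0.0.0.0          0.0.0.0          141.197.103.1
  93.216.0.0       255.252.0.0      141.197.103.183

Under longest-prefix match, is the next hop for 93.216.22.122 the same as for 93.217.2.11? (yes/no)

93.216.22.122: longest match 93.216.0.0/15 -> 141.197.103.5
93.217.2.11: longest match 93.216.0.0/15 -> 141.197.103.5

yes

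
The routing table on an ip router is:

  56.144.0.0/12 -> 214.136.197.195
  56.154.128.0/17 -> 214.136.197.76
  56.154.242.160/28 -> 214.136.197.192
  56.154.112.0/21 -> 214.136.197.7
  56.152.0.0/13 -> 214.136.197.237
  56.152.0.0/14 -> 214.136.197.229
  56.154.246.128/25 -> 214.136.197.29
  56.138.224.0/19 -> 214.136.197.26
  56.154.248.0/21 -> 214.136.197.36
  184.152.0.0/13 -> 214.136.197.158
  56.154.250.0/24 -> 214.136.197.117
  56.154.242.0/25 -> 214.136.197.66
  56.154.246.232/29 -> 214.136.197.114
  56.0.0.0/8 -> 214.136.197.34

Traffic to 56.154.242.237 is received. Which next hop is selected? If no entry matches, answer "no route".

Routes whose prefix contains 56.154.242.237:
  56.0.0.0/8 (56.0.0.0 - 56.255.255.255) -> 214.136.197.34
  56.144.0.0/12 (56.144.0.0 - 56.159.255.255) -> 214.136.197.195
  56.152.0.0/13 (56.152.0.0 - 56.159.255.255) -> 214.136.197.237
  56.152.0.0/14 (56.152.0.0 - 56.155.255.255) -> 214.136.197.229
  56.154.128.0/17 (56.154.128.0 - 56.154.255.255) -> 214.136.197.76
More-specific entries that do NOT match:
  56.154.246.232/29 (56.154.246.232 - 56.154.246.239) does not contain 56.154.242.237
  56.154.242.160/28 (56.154.242.160 - 56.154.242.175) does not contain 56.154.242.237
  56.154.246.128/25 (56.154.246.128 - 56.154.246.255) does not contain 56.154.242.237
  56.154.242.0/25 (56.154.242.0 - 56.154.242.127) does not contain 56.154.242.237
  56.154.250.0/24 (56.154.250.0 - 56.154.250.255) does not contain 56.154.242.237
  56.154.112.0/21 (56.154.112.0 - 56.154.119.255) does not contain 56.154.242.237
  56.154.248.0/21 (56.154.248.0 - 56.154.255.255) does not contain 56.154.242.237
  56.138.224.0/19 (56.138.224.0 - 56.138.255.255) does not contain 56.154.242.237
Longest matching prefix is /17 -> next hop 214.136.197.76.

214.136.197.76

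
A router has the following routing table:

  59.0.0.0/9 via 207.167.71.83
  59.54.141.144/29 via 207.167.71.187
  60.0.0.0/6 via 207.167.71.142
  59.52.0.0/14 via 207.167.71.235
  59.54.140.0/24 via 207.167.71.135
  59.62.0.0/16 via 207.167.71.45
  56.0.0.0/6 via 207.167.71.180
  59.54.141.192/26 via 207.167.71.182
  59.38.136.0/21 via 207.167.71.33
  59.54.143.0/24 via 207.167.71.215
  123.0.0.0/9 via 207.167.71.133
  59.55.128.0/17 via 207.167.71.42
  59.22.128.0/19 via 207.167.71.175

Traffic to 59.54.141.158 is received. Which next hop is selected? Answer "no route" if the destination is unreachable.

207.167.71.235

Routes whose prefix contains 59.54.141.158:
  56.0.0.0/6 (56.0.0.0 - 59.255.255.255) -> 207.167.71.180
  59.0.0.0/9 (59.0.0.0 - 59.127.255.255) -> 207.167.71.83
  59.52.0.0/14 (59.52.0.0 - 59.55.255.255) -> 207.167.71.235
More-specific entries that do NOT match:
  59.54.141.144/29 (59.54.141.144 - 59.54.141.151) does not contain 59.54.141.158
  59.54.141.192/26 (59.54.141.192 - 59.54.141.255) does not contain 59.54.141.158
  59.54.140.0/24 (59.54.140.0 - 59.54.140.255) does not contain 59.54.141.158
  59.54.143.0/24 (59.54.143.0 - 59.54.143.255) does not contain 59.54.141.158
  59.38.136.0/21 (59.38.136.0 - 59.38.143.255) does not contain 59.54.141.158
  59.22.128.0/19 (59.22.128.0 - 59.22.159.255) does not contain 59.54.141.158
  59.55.128.0/17 (59.55.128.0 - 59.55.255.255) does not contain 59.54.141.158
  59.62.0.0/16 (59.62.0.0 - 59.62.255.255) does not contain 59.54.141.158
Longest matching prefix is /14 -> next hop 207.167.71.235.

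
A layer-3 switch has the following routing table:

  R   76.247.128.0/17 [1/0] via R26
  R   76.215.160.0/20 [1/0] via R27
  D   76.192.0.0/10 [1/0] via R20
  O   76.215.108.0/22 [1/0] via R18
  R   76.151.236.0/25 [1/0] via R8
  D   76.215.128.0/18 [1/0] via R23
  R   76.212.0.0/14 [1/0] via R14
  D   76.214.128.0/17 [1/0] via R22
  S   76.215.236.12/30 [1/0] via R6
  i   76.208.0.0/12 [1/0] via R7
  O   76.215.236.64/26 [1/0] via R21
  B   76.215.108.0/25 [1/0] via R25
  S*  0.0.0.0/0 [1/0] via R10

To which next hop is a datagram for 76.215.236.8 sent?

R14

Routes whose prefix contains 76.215.236.8:
  0.0.0.0/0 (default, matches everything) -> R10
  76.192.0.0/10 (76.192.0.0 - 76.255.255.255) -> R20
  76.208.0.0/12 (76.208.0.0 - 76.223.255.255) -> R7
  76.212.0.0/14 (76.212.0.0 - 76.215.255.255) -> R14
More-specific entries that do NOT match:
  76.215.236.12/30 (76.215.236.12 - 76.215.236.15) does not contain 76.215.236.8
  76.215.236.64/26 (76.215.236.64 - 76.215.236.127) does not contain 76.215.236.8
  76.151.236.0/25 (76.151.236.0 - 76.151.236.127) does not contain 76.215.236.8
  76.215.108.0/25 (76.215.108.0 - 76.215.108.127) does not contain 76.215.236.8
  76.215.108.0/22 (76.215.108.0 - 76.215.111.255) does not contain 76.215.236.8
  76.215.160.0/20 (76.215.160.0 - 76.215.175.255) does not contain 76.215.236.8
  76.215.128.0/18 (76.215.128.0 - 76.215.191.255) does not contain 76.215.236.8
  76.247.128.0/17 (76.247.128.0 - 76.247.255.255) does not contain 76.215.236.8
  76.214.128.0/17 (76.214.128.0 - 76.214.255.255) does not contain 76.215.236.8
Longest matching prefix is /14 -> next hop R14.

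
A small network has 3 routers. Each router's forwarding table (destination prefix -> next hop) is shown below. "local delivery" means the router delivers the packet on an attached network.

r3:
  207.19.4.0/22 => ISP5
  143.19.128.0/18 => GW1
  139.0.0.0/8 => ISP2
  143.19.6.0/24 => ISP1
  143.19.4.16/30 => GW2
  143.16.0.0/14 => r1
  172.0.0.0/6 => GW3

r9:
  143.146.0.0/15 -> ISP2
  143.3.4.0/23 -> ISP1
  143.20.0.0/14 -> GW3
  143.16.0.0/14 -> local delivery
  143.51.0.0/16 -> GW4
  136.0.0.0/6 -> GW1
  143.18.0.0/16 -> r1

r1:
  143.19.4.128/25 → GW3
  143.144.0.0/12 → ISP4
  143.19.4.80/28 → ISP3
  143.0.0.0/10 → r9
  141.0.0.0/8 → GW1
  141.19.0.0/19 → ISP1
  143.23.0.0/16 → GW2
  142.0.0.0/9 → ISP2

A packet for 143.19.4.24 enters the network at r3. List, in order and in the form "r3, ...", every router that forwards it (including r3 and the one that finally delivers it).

r3, r1, r9

At r3: longest match for 143.19.4.24 is 143.16.0.0/14 -> r1
At r1: longest match for 143.19.4.24 is 143.0.0.0/10 -> r9
At r9: longest match for 143.19.4.24 is 143.16.0.0/14 -> local delivery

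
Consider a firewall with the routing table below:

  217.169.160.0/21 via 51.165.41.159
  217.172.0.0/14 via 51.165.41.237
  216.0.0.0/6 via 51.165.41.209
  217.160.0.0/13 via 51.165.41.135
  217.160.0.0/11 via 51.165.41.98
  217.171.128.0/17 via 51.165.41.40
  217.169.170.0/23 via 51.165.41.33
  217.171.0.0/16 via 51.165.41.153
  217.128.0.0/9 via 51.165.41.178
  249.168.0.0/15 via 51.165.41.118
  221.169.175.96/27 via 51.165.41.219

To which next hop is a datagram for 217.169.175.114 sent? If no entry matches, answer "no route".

51.165.41.98

Routes whose prefix contains 217.169.175.114:
  216.0.0.0/6 (216.0.0.0 - 219.255.255.255) -> 51.165.41.209
  217.128.0.0/9 (217.128.0.0 - 217.255.255.255) -> 51.165.41.178
  217.160.0.0/11 (217.160.0.0 - 217.191.255.255) -> 51.165.41.98
More-specific entries that do NOT match:
  221.169.175.96/27 (221.169.175.96 - 221.169.175.127) does not contain 217.169.175.114
  217.169.170.0/23 (217.169.170.0 - 217.169.171.255) does not contain 217.169.175.114
  217.169.160.0/21 (217.169.160.0 - 217.169.167.255) does not contain 217.169.175.114
  217.171.128.0/17 (217.171.128.0 - 217.171.255.255) does not contain 217.169.175.114
  217.171.0.0/16 (217.171.0.0 - 217.171.255.255) does not contain 217.169.175.114
  249.168.0.0/15 (249.168.0.0 - 249.169.255.255) does not contain 217.169.175.114
  217.172.0.0/14 (217.172.0.0 - 217.175.255.255) does not contain 217.169.175.114
  217.160.0.0/13 (217.160.0.0 - 217.167.255.255) does not contain 217.169.175.114
Longest matching prefix is /11 -> next hop 51.165.41.98.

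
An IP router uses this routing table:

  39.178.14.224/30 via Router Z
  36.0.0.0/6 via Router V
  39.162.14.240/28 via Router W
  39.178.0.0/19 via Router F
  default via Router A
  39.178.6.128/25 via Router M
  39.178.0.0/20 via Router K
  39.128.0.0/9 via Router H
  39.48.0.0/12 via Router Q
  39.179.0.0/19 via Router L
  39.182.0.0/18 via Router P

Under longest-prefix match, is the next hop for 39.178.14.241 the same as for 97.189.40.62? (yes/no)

no

39.178.14.241: longest match 39.178.0.0/20 -> Router K
97.189.40.62: longest match 0.0.0.0/0 -> Router A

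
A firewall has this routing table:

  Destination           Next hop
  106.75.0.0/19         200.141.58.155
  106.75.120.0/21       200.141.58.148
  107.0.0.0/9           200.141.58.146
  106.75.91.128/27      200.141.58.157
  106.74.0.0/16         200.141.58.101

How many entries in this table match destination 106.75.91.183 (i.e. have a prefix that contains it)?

0

No listed prefix contains 106.75.91.183.
Total matching entries: 0.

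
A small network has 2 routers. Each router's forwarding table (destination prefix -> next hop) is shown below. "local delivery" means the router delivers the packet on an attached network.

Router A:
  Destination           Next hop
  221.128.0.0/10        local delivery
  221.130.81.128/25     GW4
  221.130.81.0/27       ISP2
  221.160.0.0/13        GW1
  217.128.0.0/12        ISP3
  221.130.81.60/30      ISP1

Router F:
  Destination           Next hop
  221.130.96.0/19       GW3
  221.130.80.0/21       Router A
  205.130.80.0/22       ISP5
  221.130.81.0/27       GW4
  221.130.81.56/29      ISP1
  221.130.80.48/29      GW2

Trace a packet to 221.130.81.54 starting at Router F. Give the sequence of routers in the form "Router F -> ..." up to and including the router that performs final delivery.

Router F -> Router A

At Router F: longest match for 221.130.81.54 is 221.130.80.0/21 -> Router A
At Router A: longest match for 221.130.81.54 is 221.128.0.0/10 -> local delivery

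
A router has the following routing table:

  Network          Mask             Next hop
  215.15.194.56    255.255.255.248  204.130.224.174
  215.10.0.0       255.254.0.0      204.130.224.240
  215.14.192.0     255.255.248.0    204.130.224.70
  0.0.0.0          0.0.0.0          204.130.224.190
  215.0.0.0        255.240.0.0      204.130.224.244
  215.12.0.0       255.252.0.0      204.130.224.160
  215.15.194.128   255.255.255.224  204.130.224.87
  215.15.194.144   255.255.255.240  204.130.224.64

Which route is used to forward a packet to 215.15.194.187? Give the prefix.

Entries matching 215.15.194.187:
  0.0.0.0/0 (default, matches everything)
  215.0.0.0/12 (215.0.0.0 - 215.15.255.255)
  215.12.0.0/14 (215.12.0.0 - 215.15.255.255)
Most specific is 215.12.0.0/14.

215.12.0.0/14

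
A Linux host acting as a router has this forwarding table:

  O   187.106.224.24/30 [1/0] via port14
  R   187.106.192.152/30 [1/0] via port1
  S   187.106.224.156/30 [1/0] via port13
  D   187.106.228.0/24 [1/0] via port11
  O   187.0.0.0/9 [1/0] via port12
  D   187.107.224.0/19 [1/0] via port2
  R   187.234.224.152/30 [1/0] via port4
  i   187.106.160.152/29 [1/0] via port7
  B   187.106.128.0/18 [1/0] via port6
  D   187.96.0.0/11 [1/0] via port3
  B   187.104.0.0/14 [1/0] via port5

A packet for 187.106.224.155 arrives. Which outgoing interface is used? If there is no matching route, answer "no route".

port5

Routes whose prefix contains 187.106.224.155:
  187.0.0.0/9 (187.0.0.0 - 187.127.255.255) -> port12
  187.96.0.0/11 (187.96.0.0 - 187.127.255.255) -> port3
  187.104.0.0/14 (187.104.0.0 - 187.107.255.255) -> port5
More-specific entries that do NOT match:
  187.106.224.24/30 (187.106.224.24 - 187.106.224.27) does not contain 187.106.224.155
  187.106.192.152/30 (187.106.192.152 - 187.106.192.155) does not contain 187.106.224.155
  187.106.224.156/30 (187.106.224.156 - 187.106.224.159) does not contain 187.106.224.155
  187.234.224.152/30 (187.234.224.152 - 187.234.224.155) does not contain 187.106.224.155
  187.106.160.152/29 (187.106.160.152 - 187.106.160.159) does not contain 187.106.224.155
  187.106.228.0/24 (187.106.228.0 - 187.106.228.255) does not contain 187.106.224.155
  187.107.224.0/19 (187.107.224.0 - 187.107.255.255) does not contain 187.106.224.155
  187.106.128.0/18 (187.106.128.0 - 187.106.191.255) does not contain 187.106.224.155
Longest matching prefix is /14 -> interface port5.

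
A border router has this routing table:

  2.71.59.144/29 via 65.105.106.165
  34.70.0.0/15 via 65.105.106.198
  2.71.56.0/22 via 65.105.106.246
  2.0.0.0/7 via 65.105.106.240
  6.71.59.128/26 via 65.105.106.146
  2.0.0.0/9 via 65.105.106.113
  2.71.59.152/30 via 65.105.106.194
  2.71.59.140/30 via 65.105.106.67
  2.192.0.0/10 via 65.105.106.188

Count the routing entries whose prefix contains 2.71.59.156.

Prefixes containing 2.71.59.156:
  2.0.0.0/7 (2.0.0.0 - 3.255.255.255)
  2.0.0.0/9 (2.0.0.0 - 2.127.255.255)
  2.71.56.0/22 (2.71.56.0 - 2.71.59.255)
Total matching entries: 3.

3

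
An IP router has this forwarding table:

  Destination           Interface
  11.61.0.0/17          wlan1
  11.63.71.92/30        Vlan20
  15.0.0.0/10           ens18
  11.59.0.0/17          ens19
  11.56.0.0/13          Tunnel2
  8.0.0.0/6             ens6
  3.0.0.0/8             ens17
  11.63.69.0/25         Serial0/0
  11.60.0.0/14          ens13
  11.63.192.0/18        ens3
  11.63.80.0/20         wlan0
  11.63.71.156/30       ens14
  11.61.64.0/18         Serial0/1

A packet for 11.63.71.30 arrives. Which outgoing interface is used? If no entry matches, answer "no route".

Routes whose prefix contains 11.63.71.30:
  8.0.0.0/6 (8.0.0.0 - 11.255.255.255) -> ens6
  11.56.0.0/13 (11.56.0.0 - 11.63.255.255) -> Tunnel2
  11.60.0.0/14 (11.60.0.0 - 11.63.255.255) -> ens13
More-specific entries that do NOT match:
  11.63.71.92/30 (11.63.71.92 - 11.63.71.95) does not contain 11.63.71.30
  11.63.71.156/30 (11.63.71.156 - 11.63.71.159) does not contain 11.63.71.30
  11.63.69.0/25 (11.63.69.0 - 11.63.69.127) does not contain 11.63.71.30
  11.63.80.0/20 (11.63.80.0 - 11.63.95.255) does not contain 11.63.71.30
  11.63.192.0/18 (11.63.192.0 - 11.63.255.255) does not contain 11.63.71.30
  11.61.64.0/18 (11.61.64.0 - 11.61.127.255) does not contain 11.63.71.30
  11.61.0.0/17 (11.61.0.0 - 11.61.127.255) does not contain 11.63.71.30
  11.59.0.0/17 (11.59.0.0 - 11.59.127.255) does not contain 11.63.71.30
Longest matching prefix is /14 -> interface ens13.

ens13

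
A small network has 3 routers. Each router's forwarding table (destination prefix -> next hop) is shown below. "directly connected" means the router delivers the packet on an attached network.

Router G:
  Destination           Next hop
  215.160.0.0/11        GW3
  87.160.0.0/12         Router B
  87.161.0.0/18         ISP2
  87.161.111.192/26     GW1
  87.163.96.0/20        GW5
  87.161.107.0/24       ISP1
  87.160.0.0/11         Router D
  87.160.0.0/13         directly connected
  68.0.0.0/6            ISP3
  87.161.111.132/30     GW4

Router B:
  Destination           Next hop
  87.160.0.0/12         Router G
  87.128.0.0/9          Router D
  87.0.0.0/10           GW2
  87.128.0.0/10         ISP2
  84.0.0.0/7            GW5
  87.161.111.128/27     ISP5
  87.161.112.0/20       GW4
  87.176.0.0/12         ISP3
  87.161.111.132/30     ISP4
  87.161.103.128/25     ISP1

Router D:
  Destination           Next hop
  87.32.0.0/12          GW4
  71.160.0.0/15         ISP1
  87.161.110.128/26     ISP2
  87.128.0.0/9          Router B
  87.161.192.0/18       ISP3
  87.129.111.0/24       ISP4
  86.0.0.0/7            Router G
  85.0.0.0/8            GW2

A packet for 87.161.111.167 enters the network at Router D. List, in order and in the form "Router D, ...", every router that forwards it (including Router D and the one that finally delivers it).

At Router D: longest match for 87.161.111.167 is 87.128.0.0/9 -> Router B
At Router B: longest match for 87.161.111.167 is 87.160.0.0/12 -> Router G
At Router G: longest match for 87.161.111.167 is 87.160.0.0/13 -> directly connected

Router D, Router B, Router G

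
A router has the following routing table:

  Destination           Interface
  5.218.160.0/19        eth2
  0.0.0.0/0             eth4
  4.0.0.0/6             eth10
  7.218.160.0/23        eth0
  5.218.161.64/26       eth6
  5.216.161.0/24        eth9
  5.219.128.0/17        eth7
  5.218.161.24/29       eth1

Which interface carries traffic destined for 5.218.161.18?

eth2

Routes whose prefix contains 5.218.161.18:
  0.0.0.0/0 (default, matches everything) -> eth4
  4.0.0.0/6 (4.0.0.0 - 7.255.255.255) -> eth10
  5.218.160.0/19 (5.218.160.0 - 5.218.191.255) -> eth2
More-specific entries that do NOT match:
  5.218.161.24/29 (5.218.161.24 - 5.218.161.31) does not contain 5.218.161.18
  5.218.161.64/26 (5.218.161.64 - 5.218.161.127) does not contain 5.218.161.18
  5.216.161.0/24 (5.216.161.0 - 5.216.161.255) does not contain 5.218.161.18
  7.218.160.0/23 (7.218.160.0 - 7.218.161.255) does not contain 5.218.161.18
Longest matching prefix is /19 -> interface eth2.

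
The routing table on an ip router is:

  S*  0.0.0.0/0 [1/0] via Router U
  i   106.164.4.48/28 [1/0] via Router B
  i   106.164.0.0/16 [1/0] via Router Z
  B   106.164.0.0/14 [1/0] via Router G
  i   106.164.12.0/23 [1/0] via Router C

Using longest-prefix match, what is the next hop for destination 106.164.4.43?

Routes whose prefix contains 106.164.4.43:
  0.0.0.0/0 (default, matches everything) -> Router U
  106.164.0.0/14 (106.164.0.0 - 106.167.255.255) -> Router G
  106.164.0.0/16 (106.164.0.0 - 106.164.255.255) -> Router Z
More-specific entries that do NOT match:
  106.164.4.48/28 (106.164.4.48 - 106.164.4.63) does not contain 106.164.4.43
  106.164.12.0/23 (106.164.12.0 - 106.164.13.255) does not contain 106.164.4.43
Longest matching prefix is /16 -> next hop Router Z.

Router Z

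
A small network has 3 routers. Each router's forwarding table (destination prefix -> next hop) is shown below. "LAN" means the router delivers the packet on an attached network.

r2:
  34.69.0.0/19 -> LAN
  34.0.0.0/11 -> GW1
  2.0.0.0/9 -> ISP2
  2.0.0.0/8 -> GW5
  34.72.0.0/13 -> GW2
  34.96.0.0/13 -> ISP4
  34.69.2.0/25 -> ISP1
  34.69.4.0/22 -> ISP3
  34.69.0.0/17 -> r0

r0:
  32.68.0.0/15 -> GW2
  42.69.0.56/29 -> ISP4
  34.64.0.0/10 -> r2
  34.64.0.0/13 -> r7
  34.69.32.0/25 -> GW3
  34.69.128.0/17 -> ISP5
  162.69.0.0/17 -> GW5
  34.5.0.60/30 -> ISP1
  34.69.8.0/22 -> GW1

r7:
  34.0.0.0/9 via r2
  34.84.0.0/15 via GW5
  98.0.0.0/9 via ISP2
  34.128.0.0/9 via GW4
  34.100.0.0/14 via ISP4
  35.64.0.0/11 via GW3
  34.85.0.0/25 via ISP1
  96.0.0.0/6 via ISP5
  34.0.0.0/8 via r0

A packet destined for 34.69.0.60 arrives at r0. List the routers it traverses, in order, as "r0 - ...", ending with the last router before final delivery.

r0 - r7 - r2

At r0: longest match for 34.69.0.60 is 34.64.0.0/13 -> r7
At r7: longest match for 34.69.0.60 is 34.0.0.0/9 -> r2
At r2: longest match for 34.69.0.60 is 34.69.0.0/19 -> LAN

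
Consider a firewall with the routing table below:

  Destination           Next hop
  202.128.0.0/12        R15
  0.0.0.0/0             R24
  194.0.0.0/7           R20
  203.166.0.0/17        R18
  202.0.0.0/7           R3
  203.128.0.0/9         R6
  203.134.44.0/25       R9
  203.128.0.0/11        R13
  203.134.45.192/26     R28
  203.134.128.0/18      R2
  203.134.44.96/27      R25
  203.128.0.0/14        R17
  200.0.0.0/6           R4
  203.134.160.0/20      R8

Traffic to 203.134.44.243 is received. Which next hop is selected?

R13

Routes whose prefix contains 203.134.44.243:
  0.0.0.0/0 (default, matches everything) -> R24
  200.0.0.0/6 (200.0.0.0 - 203.255.255.255) -> R4
  202.0.0.0/7 (202.0.0.0 - 203.255.255.255) -> R3
  203.128.0.0/9 (203.128.0.0 - 203.255.255.255) -> R6
  203.128.0.0/11 (203.128.0.0 - 203.159.255.255) -> R13
More-specific entries that do NOT match:
  203.134.44.96/27 (203.134.44.96 - 203.134.44.127) does not contain 203.134.44.243
  203.134.45.192/26 (203.134.45.192 - 203.134.45.255) does not contain 203.134.44.243
  203.134.44.0/25 (203.134.44.0 - 203.134.44.127) does not contain 203.134.44.243
  203.134.160.0/20 (203.134.160.0 - 203.134.175.255) does not contain 203.134.44.243
  203.134.128.0/18 (203.134.128.0 - 203.134.191.255) does not contain 203.134.44.243
  203.166.0.0/17 (203.166.0.0 - 203.166.127.255) does not contain 203.134.44.243
  203.128.0.0/14 (203.128.0.0 - 203.131.255.255) does not contain 203.134.44.243
  202.128.0.0/12 (202.128.0.0 - 202.143.255.255) does not contain 203.134.44.243
Longest matching prefix is /11 -> next hop R13.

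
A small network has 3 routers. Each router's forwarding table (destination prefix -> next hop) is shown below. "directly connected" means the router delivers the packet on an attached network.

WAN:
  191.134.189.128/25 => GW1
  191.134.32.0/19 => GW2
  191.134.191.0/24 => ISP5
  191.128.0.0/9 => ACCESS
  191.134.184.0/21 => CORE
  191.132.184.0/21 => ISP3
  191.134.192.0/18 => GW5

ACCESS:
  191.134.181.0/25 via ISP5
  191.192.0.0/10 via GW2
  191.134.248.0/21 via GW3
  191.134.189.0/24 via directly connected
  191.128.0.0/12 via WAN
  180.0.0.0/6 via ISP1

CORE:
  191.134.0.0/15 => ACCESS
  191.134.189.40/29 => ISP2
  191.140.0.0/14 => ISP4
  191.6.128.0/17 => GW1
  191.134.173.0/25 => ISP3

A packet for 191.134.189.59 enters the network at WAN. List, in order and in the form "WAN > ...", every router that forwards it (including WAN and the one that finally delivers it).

WAN > CORE > ACCESS

At WAN: longest match for 191.134.189.59 is 191.134.184.0/21 -> CORE
At CORE: longest match for 191.134.189.59 is 191.134.0.0/15 -> ACCESS
At ACCESS: longest match for 191.134.189.59 is 191.134.189.0/24 -> directly connected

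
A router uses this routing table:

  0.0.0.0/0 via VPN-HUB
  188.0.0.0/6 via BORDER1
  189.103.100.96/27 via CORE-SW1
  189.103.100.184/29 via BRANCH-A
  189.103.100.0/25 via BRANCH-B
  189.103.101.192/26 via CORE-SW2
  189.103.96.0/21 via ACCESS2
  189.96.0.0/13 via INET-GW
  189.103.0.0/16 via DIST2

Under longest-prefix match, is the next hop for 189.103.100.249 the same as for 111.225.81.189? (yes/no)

no

189.103.100.249: longest match 189.103.96.0/21 -> ACCESS2
111.225.81.189: longest match 0.0.0.0/0 -> VPN-HUB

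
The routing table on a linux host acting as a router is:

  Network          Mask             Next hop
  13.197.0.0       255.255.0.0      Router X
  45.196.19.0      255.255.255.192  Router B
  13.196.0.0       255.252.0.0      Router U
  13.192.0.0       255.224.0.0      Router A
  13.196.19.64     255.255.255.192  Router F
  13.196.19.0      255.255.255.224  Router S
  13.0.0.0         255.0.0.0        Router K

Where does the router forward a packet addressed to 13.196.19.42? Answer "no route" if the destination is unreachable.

Router U

Routes whose prefix contains 13.196.19.42:
  13.0.0.0/8 (13.0.0.0 - 13.255.255.255) -> Router K
  13.192.0.0/11 (13.192.0.0 - 13.223.255.255) -> Router A
  13.196.0.0/14 (13.196.0.0 - 13.199.255.255) -> Router U
More-specific entries that do NOT match:
  13.196.19.0/27 (13.196.19.0 - 13.196.19.31) does not contain 13.196.19.42
  45.196.19.0/26 (45.196.19.0 - 45.196.19.63) does not contain 13.196.19.42
  13.196.19.64/26 (13.196.19.64 - 13.196.19.127) does not contain 13.196.19.42
  13.197.0.0/16 (13.197.0.0 - 13.197.255.255) does not contain 13.196.19.42
Longest matching prefix is /14 -> next hop Router U.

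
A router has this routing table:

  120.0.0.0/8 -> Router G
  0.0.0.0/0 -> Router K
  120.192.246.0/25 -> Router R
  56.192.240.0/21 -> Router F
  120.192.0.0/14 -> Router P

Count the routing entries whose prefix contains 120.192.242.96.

3

Prefixes containing 120.192.242.96:
  0.0.0.0/0 (default, matches everything)
  120.0.0.0/8 (120.0.0.0 - 120.255.255.255)
  120.192.0.0/14 (120.192.0.0 - 120.195.255.255)
Total matching entries: 3.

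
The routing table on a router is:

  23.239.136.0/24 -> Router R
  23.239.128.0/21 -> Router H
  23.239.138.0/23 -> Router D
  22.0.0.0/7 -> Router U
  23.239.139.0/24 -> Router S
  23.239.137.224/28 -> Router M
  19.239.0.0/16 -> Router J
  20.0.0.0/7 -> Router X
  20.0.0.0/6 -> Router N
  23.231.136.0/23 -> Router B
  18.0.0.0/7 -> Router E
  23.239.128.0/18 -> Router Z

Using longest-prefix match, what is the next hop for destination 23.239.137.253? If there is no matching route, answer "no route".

Routes whose prefix contains 23.239.137.253:
  20.0.0.0/6 (20.0.0.0 - 23.255.255.255) -> Router N
  22.0.0.0/7 (22.0.0.0 - 23.255.255.255) -> Router U
  23.239.128.0/18 (23.239.128.0 - 23.239.191.255) -> Router Z
More-specific entries that do NOT match:
  23.239.137.224/28 (23.239.137.224 - 23.239.137.239) does not contain 23.239.137.253
  23.239.136.0/24 (23.239.136.0 - 23.239.136.255) does not contain 23.239.137.253
  23.239.139.0/24 (23.239.139.0 - 23.239.139.255) does not contain 23.239.137.253
  23.239.138.0/23 (23.239.138.0 - 23.239.139.255) does not contain 23.239.137.253
  23.231.136.0/23 (23.231.136.0 - 23.231.137.255) does not contain 23.239.137.253
  23.239.128.0/21 (23.239.128.0 - 23.239.135.255) does not contain 23.239.137.253
Longest matching prefix is /18 -> next hop Router Z.

Router Z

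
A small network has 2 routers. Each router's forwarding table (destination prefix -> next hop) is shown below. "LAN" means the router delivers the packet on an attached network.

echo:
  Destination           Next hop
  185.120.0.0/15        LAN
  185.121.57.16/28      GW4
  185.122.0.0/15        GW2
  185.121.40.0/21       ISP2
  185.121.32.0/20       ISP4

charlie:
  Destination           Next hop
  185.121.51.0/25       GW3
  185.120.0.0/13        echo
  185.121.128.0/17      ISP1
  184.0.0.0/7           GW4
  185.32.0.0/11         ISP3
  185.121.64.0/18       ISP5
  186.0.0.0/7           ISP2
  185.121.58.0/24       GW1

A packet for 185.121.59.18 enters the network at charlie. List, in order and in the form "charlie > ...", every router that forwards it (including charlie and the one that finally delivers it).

charlie > echo

At charlie: longest match for 185.121.59.18 is 185.120.0.0/13 -> echo
At echo: longest match for 185.121.59.18 is 185.120.0.0/15 -> LAN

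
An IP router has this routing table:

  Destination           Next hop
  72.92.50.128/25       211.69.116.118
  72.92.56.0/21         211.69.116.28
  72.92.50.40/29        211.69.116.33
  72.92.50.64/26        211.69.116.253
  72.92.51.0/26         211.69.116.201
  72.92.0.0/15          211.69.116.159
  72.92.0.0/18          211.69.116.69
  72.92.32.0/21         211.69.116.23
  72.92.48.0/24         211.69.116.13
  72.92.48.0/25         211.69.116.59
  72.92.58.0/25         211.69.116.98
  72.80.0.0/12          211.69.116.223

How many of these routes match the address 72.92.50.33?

3

Prefixes containing 72.92.50.33:
  72.80.0.0/12 (72.80.0.0 - 72.95.255.255)
  72.92.0.0/15 (72.92.0.0 - 72.93.255.255)
  72.92.0.0/18 (72.92.0.0 - 72.92.63.255)
Total matching entries: 3.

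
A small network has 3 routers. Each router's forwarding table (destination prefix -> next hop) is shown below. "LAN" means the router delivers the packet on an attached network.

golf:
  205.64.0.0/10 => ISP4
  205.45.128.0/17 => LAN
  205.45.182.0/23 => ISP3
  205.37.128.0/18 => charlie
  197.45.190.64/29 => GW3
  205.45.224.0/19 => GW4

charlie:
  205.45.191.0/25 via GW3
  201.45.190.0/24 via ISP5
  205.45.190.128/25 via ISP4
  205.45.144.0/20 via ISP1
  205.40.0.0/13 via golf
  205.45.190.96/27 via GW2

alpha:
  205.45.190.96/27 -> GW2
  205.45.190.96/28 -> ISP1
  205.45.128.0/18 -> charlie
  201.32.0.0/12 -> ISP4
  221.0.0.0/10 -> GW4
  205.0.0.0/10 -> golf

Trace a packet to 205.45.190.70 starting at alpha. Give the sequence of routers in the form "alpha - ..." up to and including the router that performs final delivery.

alpha - charlie - golf

At alpha: longest match for 205.45.190.70 is 205.45.128.0/18 -> charlie
At charlie: longest match for 205.45.190.70 is 205.40.0.0/13 -> golf
At golf: longest match for 205.45.190.70 is 205.45.128.0/17 -> LAN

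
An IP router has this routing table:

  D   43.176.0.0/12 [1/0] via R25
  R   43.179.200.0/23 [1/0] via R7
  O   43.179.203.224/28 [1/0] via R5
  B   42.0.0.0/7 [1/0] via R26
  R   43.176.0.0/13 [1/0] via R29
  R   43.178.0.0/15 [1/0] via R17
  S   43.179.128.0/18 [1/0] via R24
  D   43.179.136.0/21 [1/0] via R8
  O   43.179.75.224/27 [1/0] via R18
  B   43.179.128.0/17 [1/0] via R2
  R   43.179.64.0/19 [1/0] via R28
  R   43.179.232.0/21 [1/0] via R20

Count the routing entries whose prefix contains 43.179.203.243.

Prefixes containing 43.179.203.243:
  42.0.0.0/7 (42.0.0.0 - 43.255.255.255)
  43.176.0.0/12 (43.176.0.0 - 43.191.255.255)
  43.176.0.0/13 (43.176.0.0 - 43.183.255.255)
  43.178.0.0/15 (43.178.0.0 - 43.179.255.255)
  43.179.128.0/17 (43.179.128.0 - 43.179.255.255)
Total matching entries: 5.

5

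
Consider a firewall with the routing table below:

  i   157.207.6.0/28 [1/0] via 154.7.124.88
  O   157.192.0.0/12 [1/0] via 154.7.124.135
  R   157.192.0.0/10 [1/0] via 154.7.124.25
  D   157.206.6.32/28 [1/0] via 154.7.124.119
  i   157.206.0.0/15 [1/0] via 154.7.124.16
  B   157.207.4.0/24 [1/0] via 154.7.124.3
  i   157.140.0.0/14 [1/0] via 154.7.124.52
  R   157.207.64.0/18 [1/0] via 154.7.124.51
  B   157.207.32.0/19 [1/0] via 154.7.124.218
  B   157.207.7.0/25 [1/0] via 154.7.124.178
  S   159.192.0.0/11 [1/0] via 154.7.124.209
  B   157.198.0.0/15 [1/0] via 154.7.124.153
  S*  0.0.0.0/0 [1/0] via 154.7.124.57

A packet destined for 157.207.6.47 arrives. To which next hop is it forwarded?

Routes whose prefix contains 157.207.6.47:
  0.0.0.0/0 (default, matches everything) -> 154.7.124.57
  157.192.0.0/10 (157.192.0.0 - 157.255.255.255) -> 154.7.124.25
  157.192.0.0/12 (157.192.0.0 - 157.207.255.255) -> 154.7.124.135
  157.206.0.0/15 (157.206.0.0 - 157.207.255.255) -> 154.7.124.16
More-specific entries that do NOT match:
  157.207.6.0/28 (157.207.6.0 - 157.207.6.15) does not contain 157.207.6.47
  157.206.6.32/28 (157.206.6.32 - 157.206.6.47) does not contain 157.207.6.47
  157.207.7.0/25 (157.207.7.0 - 157.207.7.127) does not contain 157.207.6.47
  157.207.4.0/24 (157.207.4.0 - 157.207.4.255) does not contain 157.207.6.47
  157.207.32.0/19 (157.207.32.0 - 157.207.63.255) does not contain 157.207.6.47
  157.207.64.0/18 (157.207.64.0 - 157.207.127.255) does not contain 157.207.6.47
Longest matching prefix is /15 -> next hop 154.7.124.16.

154.7.124.16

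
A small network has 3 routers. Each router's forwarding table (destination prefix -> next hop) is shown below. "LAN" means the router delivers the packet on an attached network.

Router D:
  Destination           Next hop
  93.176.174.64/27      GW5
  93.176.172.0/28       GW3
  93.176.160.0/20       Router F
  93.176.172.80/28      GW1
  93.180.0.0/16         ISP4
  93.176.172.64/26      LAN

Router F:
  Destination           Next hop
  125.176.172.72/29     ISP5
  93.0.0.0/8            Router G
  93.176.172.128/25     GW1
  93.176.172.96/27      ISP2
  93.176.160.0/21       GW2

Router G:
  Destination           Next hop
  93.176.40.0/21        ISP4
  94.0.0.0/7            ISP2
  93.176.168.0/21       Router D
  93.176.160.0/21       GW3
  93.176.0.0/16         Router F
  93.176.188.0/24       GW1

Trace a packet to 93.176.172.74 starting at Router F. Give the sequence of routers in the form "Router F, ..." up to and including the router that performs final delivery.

Router F, Router G, Router D

At Router F: longest match for 93.176.172.74 is 93.0.0.0/8 -> Router G
At Router G: longest match for 93.176.172.74 is 93.176.168.0/21 -> Router D
At Router D: longest match for 93.176.172.74 is 93.176.172.64/26 -> LAN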